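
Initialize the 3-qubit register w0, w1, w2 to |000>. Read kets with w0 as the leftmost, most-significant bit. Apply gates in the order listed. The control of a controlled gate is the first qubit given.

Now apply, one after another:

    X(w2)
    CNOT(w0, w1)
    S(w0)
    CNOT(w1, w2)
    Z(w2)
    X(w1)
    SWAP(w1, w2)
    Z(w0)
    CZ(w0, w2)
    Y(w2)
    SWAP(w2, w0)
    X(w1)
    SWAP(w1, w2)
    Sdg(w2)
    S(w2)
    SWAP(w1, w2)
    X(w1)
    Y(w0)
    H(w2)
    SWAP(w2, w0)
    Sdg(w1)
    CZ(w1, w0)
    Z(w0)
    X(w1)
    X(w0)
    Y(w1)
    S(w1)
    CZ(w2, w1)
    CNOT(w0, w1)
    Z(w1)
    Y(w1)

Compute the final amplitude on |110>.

The amplitude on |110> is 0. Key observation: the block from step 12 through step 17 cancels to the identity and can be dropped.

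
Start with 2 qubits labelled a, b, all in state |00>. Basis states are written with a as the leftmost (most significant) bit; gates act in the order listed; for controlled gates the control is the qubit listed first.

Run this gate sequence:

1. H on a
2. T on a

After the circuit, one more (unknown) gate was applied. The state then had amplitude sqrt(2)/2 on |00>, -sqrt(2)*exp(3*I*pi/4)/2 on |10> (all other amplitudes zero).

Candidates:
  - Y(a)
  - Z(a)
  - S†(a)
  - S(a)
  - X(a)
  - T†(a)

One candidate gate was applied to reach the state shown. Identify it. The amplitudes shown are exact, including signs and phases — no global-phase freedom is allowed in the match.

The unique candidate consistent with the amplitudes is S†(a).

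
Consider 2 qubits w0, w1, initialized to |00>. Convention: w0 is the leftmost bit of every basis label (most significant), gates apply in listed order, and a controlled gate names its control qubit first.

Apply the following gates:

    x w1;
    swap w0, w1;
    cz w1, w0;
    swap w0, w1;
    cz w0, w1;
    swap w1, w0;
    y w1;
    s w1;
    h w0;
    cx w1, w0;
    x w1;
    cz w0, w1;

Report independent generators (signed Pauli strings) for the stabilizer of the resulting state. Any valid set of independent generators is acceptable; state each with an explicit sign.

One valid set of independent stabilizer generators is -XI, +IZ (any independent generating set of the same group is equally correct).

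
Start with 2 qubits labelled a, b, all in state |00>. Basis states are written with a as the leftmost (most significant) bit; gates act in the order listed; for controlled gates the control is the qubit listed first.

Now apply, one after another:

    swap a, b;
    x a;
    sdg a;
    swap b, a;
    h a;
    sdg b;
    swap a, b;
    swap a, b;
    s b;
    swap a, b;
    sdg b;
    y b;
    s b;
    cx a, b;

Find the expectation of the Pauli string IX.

The expectation value of IX is 1. Key observation: the block from step 6 through step 9 cancels to the identity and can be dropped.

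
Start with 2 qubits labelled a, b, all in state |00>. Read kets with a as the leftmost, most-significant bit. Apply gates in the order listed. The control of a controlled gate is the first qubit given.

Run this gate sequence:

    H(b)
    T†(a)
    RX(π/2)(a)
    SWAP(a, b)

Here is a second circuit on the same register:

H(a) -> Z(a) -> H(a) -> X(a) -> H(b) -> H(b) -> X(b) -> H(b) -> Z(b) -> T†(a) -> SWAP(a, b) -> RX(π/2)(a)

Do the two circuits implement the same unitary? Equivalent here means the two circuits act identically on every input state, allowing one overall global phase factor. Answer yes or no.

No, they are not equivalent — no single phase factor reconciles the two unitaries.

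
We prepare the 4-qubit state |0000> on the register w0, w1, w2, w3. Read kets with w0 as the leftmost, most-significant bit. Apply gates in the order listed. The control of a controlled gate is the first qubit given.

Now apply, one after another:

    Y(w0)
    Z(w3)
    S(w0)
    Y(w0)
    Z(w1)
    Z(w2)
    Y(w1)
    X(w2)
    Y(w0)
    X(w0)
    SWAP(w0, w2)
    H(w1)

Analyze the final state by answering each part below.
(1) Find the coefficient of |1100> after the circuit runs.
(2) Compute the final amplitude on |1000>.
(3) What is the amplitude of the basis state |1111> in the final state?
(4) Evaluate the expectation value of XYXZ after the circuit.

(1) The final state's coefficient on |1100> equals sqrt(2)*I/2.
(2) |1000> carries amplitude -sqrt(2)*I/2 in the final state.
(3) The final state's coefficient on |1111> equals 0.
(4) The observable XYXZ averages to 0.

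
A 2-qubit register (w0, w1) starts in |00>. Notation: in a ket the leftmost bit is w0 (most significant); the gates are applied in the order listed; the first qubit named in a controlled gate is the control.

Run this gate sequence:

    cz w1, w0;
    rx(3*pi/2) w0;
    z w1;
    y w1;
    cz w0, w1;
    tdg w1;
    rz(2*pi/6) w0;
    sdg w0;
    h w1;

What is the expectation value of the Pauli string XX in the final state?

In the final state, XX has expectation 1/2.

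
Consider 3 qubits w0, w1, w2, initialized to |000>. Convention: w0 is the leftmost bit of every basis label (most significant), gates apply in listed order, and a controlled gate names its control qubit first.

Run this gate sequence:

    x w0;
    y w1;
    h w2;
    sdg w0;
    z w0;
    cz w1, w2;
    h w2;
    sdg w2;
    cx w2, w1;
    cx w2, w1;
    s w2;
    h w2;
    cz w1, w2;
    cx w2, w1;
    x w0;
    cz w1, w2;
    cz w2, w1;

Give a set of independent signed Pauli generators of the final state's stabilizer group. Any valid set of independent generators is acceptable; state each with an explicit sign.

The stabilizer group can be generated by +IXX, +ZII, -IZZ, among other valid generating sets. Key observation: steps 6-13 multiply out to the identity, so the circuit reduces to the remaining gates.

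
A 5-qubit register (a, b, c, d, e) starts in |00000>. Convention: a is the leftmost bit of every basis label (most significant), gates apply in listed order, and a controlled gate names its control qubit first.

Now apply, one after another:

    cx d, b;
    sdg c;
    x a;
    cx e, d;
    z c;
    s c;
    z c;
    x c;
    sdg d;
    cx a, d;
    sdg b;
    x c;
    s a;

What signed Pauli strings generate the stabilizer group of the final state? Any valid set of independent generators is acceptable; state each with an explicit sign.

The stabilizer group can be generated by -ZIIII, +IZIII, +IIZII, -IIIZI, +IIIIZ, among other valid generating sets.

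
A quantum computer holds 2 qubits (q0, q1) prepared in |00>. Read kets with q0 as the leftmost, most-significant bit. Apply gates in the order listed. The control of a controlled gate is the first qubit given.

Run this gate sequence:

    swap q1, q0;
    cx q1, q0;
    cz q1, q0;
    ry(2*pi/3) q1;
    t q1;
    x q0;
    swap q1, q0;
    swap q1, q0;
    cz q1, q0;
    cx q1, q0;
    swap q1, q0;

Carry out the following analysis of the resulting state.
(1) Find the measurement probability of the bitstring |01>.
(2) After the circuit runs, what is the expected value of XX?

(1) The probability of measuring |01> is 1/4.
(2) The observable XX averages to -sqrt(6)/4.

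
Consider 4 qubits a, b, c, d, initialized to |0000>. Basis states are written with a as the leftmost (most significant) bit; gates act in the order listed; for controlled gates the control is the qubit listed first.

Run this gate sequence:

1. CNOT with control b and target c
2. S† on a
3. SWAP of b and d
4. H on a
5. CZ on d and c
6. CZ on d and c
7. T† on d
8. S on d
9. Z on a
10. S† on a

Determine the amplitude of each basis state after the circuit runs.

After the circuit, the state carries amplitude sqrt(2)/2 on |0000>, sqrt(2)*I/2 on |1000>, and 0 on every other basis state. Key observation: gates 5-6 undo each other exactly, leaving only the rest of the circuit to track.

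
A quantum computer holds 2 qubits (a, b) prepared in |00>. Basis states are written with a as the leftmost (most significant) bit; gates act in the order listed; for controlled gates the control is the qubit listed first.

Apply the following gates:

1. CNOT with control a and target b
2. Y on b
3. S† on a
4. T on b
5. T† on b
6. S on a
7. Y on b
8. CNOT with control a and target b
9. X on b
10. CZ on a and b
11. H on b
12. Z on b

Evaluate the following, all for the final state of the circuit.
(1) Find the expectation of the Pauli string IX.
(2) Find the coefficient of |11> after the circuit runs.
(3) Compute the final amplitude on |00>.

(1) In the final state, IX has expectation 1. Key observation: gates 1-8 undo each other exactly, leaving only the rest of the circuit to track.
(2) The final state's coefficient on |11> equals 0.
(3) The final state's coefficient on |00> equals sqrt(2)/2.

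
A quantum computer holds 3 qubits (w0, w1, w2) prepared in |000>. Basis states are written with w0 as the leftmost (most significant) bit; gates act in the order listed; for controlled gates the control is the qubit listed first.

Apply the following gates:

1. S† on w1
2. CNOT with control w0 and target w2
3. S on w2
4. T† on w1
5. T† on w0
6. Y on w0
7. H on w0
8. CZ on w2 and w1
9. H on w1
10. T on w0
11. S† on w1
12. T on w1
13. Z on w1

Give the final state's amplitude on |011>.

|011> carries amplitude 0 in the final state.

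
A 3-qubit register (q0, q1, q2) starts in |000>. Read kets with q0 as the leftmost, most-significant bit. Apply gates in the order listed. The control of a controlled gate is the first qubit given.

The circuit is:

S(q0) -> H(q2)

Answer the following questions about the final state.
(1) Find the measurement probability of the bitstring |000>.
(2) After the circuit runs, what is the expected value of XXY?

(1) The probability of measuring |000> is 1/2.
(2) The observable XXY averages to 0.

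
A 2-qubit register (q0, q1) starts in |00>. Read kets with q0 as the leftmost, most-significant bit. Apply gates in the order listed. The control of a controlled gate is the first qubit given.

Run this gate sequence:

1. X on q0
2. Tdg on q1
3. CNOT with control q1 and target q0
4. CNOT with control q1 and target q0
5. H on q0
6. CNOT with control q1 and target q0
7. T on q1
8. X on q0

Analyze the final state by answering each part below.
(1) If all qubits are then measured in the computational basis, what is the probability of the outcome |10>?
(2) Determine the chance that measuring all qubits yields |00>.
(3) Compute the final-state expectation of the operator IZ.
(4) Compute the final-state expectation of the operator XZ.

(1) The probability of measuring |10> is 1/2.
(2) A full measurement returns |00> with probability 1/2.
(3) The expectation value of IZ is 1.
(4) The expectation value of XZ is -1.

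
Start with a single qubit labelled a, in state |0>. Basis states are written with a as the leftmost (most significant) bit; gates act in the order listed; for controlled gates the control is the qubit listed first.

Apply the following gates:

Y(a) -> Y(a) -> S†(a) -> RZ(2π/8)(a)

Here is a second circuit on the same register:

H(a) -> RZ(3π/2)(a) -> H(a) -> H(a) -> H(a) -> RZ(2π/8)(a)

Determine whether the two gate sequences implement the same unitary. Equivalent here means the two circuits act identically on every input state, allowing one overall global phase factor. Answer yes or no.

No, they are not equivalent — no single phase factor reconciles the two unitaries.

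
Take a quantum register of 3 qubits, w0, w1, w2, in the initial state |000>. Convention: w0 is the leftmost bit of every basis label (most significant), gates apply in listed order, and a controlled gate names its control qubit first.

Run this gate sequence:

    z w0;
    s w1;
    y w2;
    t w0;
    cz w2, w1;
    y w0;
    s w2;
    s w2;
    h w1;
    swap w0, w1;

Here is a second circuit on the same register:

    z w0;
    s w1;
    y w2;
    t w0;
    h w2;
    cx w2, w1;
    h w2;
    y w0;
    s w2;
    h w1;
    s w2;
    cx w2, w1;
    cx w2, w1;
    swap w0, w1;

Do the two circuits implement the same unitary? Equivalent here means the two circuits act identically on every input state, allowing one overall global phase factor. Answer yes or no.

No: there is an input state on which the two circuits produce genuinely different outputs (not merely differing by a phase).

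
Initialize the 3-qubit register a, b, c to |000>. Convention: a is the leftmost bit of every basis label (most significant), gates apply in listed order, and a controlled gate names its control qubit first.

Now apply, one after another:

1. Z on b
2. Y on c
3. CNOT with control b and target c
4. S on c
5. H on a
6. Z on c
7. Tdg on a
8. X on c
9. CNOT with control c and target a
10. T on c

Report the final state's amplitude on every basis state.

After the circuit, the state carries amplitude sqrt(2)/2 on |000>, -sqrt(2)*exp(3*I*pi/4)/2 on |100>, and 0 on every other basis state.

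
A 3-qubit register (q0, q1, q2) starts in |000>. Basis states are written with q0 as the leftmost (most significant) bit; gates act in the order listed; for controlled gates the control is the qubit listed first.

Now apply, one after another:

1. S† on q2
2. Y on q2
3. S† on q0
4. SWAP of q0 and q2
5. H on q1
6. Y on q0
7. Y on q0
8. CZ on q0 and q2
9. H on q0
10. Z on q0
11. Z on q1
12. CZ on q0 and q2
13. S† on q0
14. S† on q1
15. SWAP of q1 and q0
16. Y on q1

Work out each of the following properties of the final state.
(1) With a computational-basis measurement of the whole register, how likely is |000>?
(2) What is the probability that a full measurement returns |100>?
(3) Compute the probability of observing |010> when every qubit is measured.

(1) Outcome |000> occurs with probability 1/4.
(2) Outcome |100> occurs with probability 1/4.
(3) The probability of measuring |010> is 1/4.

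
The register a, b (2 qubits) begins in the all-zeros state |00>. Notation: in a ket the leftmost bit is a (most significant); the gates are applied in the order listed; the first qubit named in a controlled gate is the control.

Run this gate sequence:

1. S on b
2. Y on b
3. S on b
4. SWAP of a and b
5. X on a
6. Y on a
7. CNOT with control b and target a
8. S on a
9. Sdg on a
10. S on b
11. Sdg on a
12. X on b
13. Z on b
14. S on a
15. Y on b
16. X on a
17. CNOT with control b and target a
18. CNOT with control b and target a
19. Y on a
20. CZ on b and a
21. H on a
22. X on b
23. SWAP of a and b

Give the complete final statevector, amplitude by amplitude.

The resulting statevector has amplitude 0 on |00>, 0 on |01>, sqrt(2)*I/2 on |10>, -sqrt(2)*I/2 on |11>.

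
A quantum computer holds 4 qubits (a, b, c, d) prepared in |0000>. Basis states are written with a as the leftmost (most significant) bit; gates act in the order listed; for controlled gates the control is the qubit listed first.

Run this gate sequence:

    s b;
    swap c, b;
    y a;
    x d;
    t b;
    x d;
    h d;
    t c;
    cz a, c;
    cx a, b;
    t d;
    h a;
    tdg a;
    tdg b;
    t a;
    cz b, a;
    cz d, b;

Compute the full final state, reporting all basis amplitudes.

The resulting statevector has amplitude exp(I*pi/4)/2 on |0100>, -I/2 on |0101>, exp(I*pi/4)/2 on |1100>, -I/2 on |1101>, and 0 on every other basis state.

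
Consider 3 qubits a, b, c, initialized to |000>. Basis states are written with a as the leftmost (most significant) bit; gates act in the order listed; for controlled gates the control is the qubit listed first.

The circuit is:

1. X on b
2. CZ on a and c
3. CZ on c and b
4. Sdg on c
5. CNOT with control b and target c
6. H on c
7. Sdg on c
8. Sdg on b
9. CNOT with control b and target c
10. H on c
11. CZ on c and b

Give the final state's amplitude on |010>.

The final state's coefficient on |010> equals 1/2 - I/2.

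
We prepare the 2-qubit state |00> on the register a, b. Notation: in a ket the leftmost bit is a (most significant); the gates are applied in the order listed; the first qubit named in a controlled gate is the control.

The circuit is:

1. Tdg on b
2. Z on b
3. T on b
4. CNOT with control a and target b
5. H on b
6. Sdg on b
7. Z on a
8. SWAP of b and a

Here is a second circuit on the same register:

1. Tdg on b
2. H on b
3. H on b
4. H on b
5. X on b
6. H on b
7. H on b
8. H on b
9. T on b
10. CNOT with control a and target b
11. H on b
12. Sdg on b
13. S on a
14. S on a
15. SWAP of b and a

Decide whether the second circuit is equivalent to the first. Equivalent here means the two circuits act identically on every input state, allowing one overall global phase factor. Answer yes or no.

Yes — the two circuits implement the same unitary up to a global phase.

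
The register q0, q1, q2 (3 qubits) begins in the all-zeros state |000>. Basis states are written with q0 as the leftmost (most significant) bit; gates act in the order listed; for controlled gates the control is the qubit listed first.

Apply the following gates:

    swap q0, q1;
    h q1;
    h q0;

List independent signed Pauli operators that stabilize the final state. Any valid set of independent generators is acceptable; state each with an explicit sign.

The stabilizer group can be generated by +XII, +IXI, +IIZ, among other valid generating sets.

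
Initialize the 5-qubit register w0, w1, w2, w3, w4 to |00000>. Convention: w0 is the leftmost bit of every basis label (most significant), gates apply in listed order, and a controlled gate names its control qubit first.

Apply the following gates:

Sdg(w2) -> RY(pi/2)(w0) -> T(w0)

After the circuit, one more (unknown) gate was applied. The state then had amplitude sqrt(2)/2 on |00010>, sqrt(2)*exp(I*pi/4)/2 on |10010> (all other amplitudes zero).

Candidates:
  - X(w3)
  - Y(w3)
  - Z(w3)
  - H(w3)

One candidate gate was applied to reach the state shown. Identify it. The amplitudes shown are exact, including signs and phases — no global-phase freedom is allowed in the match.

The applied gate was X(w3).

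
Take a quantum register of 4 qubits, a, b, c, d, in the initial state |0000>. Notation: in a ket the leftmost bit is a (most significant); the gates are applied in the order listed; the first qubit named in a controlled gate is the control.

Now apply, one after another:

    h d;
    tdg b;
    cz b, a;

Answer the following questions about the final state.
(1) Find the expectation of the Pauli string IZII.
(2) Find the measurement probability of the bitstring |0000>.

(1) The observable IZII averages to 1.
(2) The probability of measuring |0000> is 1/2.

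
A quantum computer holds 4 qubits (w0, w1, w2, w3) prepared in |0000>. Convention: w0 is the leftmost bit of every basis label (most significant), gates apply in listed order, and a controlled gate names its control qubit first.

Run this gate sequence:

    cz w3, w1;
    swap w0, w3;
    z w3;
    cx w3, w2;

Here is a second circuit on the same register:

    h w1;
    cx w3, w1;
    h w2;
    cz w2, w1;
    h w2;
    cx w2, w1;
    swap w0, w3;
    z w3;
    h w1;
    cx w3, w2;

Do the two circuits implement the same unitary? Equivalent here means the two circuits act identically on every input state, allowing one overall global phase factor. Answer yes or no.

No: there is an input state on which the two circuits produce genuinely different outputs (not merely differing by a phase).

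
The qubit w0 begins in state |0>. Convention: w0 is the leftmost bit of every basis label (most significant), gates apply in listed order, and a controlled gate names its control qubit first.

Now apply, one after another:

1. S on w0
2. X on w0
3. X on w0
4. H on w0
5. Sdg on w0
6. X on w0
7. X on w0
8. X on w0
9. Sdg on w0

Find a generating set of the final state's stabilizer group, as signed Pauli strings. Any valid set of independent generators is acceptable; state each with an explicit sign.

One valid set of independent stabilizer generators is +X (any independent generating set of the same group is equally correct).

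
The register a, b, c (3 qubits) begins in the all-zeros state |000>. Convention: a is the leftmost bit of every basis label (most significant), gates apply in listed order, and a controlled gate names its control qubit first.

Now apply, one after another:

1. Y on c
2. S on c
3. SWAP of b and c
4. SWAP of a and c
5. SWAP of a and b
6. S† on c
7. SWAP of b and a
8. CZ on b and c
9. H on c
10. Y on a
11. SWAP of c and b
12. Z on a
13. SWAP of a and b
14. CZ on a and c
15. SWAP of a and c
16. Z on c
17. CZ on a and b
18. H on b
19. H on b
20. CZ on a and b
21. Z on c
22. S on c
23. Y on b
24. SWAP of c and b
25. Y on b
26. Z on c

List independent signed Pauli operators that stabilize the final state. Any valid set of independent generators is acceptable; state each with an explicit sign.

One valid set of independent stabilizer generators is -IYI, -ZII, +IIZ (any independent generating set of the same group is equally correct). Key observation: gates 16-21 undo each other exactly, leaving only the rest of the circuit to track.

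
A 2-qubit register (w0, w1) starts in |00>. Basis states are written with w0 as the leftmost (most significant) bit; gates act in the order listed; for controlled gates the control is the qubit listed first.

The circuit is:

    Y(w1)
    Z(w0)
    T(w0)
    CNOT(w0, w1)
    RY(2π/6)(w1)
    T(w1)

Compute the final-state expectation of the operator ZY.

The observable ZY averages to -sqrt(6)/4.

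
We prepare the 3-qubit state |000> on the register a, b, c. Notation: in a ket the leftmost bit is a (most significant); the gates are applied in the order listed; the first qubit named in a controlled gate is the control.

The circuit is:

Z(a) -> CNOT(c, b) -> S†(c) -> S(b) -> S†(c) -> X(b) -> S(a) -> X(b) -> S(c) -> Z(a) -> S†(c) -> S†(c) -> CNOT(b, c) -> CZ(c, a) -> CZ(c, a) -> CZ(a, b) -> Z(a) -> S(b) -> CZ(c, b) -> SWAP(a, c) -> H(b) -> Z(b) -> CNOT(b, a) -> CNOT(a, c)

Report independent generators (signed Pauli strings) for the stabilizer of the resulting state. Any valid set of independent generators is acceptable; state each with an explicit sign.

The final state is stabilized by the group generated by -XXX, +ZIZ, +IZZ; other independent generating sets are equally valid. Key observation: the block from step 14 through step 15 cancels to the identity and can be dropped.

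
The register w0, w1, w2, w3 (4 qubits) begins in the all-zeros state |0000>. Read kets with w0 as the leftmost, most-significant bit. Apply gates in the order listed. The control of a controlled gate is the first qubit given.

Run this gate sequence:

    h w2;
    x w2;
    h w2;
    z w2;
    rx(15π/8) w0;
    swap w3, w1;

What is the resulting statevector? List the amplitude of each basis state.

The final amplitudes are -cos(pi/16) on |0000>, -I*sin(pi/16) on |1000>, and 0 on every other basis state. Key observation: gates 1-4 undo each other exactly, leaving only the rest of the circuit to track.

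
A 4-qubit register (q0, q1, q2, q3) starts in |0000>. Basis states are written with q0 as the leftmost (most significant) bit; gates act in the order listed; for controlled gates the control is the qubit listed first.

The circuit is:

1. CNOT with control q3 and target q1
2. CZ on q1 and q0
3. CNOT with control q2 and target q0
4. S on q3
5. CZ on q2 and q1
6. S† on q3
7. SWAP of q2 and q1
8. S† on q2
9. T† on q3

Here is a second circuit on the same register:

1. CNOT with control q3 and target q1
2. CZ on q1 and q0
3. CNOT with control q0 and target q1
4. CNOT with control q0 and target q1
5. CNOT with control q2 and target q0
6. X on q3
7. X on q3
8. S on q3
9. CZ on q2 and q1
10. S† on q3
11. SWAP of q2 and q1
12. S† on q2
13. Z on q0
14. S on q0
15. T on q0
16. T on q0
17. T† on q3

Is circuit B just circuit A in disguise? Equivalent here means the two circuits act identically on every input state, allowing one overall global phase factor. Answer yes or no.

Yes — the two circuits implement the same unitary up to a global phase.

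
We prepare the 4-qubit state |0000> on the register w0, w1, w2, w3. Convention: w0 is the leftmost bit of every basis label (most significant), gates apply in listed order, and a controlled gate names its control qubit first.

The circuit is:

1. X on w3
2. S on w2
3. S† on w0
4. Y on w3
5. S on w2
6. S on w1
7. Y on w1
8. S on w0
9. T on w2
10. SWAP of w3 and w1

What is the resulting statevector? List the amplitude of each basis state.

The final amplitudes are 1 on |0001>, and 0 on every other basis state.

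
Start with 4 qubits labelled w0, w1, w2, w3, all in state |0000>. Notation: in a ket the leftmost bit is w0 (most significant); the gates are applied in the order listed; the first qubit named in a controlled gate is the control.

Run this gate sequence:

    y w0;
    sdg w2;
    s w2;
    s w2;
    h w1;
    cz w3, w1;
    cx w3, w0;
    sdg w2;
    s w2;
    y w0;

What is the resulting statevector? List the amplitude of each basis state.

The final amplitudes are sqrt(2)/2 on |0000>, sqrt(2)/2 on |0100>, and 0 on every other basis state.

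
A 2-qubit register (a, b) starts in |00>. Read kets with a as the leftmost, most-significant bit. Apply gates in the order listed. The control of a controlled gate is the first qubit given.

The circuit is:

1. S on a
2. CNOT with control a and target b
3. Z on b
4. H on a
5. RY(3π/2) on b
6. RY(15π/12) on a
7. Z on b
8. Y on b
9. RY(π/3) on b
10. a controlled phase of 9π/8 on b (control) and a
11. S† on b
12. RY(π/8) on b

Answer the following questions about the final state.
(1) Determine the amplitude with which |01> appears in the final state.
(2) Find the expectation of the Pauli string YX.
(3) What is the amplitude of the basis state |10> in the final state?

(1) The amplitude on |01> is -sqrt(sqrt(2)/4 + 1/2)*cos(pi/16)/4 - sqrt(1/2 - sqrt(2)/4)*cos(pi/16)/4 + sqrt(3)*sqrt(1/2 - sqrt(2)/4)*cos(pi/16)/4 + sqrt(3)*sqrt(sqrt(2)/4 + 1/2)*cos(pi/16)/4 - sqrt(3)*I*sqrt(sqrt(2)/4 + 1/2)*sin(pi/16)/4 - I*sqrt(sqrt(2)/4 + 1/2)*sin(pi/16)/4 - sqrt(3)*I*sqrt(1/2 - sqrt(2)/4)*sin(pi/16)/4 - I*sqrt(1/2 - sqrt(2)/4)*sin(pi/16)/4.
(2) The observable YX averages to -sqrt(2)*sin(pi/16)**2/8 + sqrt(2)*cos(pi/16)**2/8 + sqrt(2)*I*exp(7*I*pi/8)*sin(pi/16)*cos(pi/16)/4 + sqrt(6)*I*exp(-7*I*pi/8)*sin(pi/16)*cos(pi/16)/8 - sqrt(2)*exp(7*I*pi/8)*cos(pi/16)**2/16 + sqrt(2)*exp(-7*I*pi/8)*sin(pi/16)**2/16 + sqrt(2)*exp(7*I*pi/8)*sin(pi/16)**2/16 - sqrt(2)*exp(-7*I*pi/8)*cos(pi/16)**2/16 - sqrt(6)*I*exp(7*I*pi/8)*sin(pi/16)*cos(pi/16)/8 - sqrt(2)*I*exp(-7*I*pi/8)*sin(pi/16)*cos(pi/16)/4.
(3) The final state's coefficient on |10> equals -sqrt(3)*I*sqrt(1/2 - sqrt(2)/4)*cos(pi/16)/4 - I*sqrt(1/2 - sqrt(2)/4)*cos(pi/16)/4 + sqrt(3)*sqrt(sqrt(2)/4 + 1/2)*exp(-7*I*pi/8)*sin(pi/16)/4 + sqrt(1/2 - sqrt(2)/4)*exp(-7*I*pi/8)*sin(pi/16)/4 - sqrt(3)*sqrt(1/2 - sqrt(2)/4)*exp(-7*I*pi/8)*sin(pi/16)/4 - sqrt(sqrt(2)/4 + 1/2)*exp(-7*I*pi/8)*sin(pi/16)/4 + I*sqrt(sqrt(2)/4 + 1/2)*cos(pi/16)/4 + sqrt(3)*I*sqrt(sqrt(2)/4 + 1/2)*cos(pi/16)/4.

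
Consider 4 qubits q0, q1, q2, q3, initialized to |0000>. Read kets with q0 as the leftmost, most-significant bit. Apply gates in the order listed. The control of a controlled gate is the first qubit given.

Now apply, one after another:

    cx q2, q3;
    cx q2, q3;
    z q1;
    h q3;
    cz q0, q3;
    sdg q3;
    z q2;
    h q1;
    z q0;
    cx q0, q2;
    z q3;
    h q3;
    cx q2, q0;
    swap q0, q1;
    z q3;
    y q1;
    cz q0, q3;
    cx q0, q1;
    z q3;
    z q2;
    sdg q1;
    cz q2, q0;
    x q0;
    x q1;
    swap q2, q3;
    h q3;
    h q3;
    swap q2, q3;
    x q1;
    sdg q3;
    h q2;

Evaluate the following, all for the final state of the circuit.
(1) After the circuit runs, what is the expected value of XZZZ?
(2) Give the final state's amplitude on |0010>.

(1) The expectation value of XZZZ is 0. Key observation: the block from step 24 through step 29 cancels to the identity and can be dropped.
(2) The final state's coefficient on |0010> equals -1/4 + I/4.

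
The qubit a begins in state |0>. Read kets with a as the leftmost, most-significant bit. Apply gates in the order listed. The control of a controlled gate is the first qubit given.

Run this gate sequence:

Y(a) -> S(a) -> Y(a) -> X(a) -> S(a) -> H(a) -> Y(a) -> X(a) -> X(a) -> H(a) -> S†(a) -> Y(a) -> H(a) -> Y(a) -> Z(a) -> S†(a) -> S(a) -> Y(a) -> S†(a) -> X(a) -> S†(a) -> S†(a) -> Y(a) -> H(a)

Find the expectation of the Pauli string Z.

The expectation value of Z is 0.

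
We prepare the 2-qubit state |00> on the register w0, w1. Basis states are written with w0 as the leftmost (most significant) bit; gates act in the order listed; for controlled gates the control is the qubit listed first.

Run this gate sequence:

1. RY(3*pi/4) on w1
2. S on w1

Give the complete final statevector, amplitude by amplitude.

The resulting statevector has amplitude sqrt(2 - sqrt(2))/2 on |00>, I*sqrt(sqrt(2) + 2)/2 on |01>, 0 on |10>, 0 on |11>.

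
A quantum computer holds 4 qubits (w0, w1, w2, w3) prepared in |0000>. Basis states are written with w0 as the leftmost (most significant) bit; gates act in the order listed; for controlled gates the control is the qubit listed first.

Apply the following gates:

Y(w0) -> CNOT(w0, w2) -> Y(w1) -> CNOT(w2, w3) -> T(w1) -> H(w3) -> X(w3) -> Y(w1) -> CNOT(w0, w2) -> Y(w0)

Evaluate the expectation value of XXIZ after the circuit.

The observable XXIZ averages to 0.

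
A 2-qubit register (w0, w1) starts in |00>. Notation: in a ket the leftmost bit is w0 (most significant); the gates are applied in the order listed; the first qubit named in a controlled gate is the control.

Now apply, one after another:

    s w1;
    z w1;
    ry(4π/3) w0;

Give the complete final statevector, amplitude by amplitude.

After the circuit, the state carries amplitude -1/2 on |00>, 0 on |01>, sqrt(3)/2 on |10>, 0 on |11>.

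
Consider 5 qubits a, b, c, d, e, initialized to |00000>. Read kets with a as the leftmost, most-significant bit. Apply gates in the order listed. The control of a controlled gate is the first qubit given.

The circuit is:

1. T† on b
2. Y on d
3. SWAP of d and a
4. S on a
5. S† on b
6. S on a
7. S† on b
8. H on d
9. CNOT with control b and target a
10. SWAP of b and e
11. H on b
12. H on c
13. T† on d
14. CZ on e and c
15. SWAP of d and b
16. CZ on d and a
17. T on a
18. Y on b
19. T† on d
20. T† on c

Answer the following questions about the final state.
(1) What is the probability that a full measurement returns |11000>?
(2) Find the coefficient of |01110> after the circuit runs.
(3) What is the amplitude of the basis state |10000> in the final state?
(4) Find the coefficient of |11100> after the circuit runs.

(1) Outcome |11000> occurs with probability 1/8.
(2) The final state's coefficient on |01110> equals 0.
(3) |10000> carries amplitude -sqrt(2)/4 in the final state.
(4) |11100> carries amplitude sqrt(2)/4 in the final state.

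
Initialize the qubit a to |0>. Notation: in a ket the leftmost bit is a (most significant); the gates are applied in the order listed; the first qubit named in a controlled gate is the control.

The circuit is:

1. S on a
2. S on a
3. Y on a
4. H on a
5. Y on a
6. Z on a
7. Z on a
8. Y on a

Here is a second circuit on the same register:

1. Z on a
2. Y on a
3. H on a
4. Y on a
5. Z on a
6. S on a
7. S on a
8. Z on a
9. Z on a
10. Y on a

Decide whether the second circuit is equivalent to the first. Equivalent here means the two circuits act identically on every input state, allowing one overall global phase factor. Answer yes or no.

Yes — the two circuits implement the same unitary up to a global phase.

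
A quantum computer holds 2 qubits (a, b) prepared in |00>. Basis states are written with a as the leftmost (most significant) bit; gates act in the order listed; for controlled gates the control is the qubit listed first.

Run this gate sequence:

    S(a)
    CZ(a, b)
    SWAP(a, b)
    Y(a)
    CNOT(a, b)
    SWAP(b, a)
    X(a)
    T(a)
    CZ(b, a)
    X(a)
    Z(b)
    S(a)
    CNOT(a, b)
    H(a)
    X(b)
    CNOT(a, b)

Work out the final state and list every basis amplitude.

The final amplitudes are 0 on |00>, sqrt(2)/2 on |01>, -sqrt(2)/2 on |10>, 0 on |11>.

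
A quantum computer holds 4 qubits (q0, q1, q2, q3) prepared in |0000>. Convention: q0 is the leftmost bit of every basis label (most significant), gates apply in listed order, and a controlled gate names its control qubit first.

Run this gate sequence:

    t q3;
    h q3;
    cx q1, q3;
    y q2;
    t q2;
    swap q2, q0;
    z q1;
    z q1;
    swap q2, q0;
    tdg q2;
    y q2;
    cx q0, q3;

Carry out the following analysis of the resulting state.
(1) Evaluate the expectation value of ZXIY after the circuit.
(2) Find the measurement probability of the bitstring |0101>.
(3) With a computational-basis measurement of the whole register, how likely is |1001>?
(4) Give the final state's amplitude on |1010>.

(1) The observable ZXIY averages to 0. Key observation: gates 4-11 undo each other exactly, leaving only the rest of the circuit to track.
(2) Outcome |0101> occurs with probability 0.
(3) The probability of measuring |1001> is 0.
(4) |1010> carries amplitude 0 in the final state.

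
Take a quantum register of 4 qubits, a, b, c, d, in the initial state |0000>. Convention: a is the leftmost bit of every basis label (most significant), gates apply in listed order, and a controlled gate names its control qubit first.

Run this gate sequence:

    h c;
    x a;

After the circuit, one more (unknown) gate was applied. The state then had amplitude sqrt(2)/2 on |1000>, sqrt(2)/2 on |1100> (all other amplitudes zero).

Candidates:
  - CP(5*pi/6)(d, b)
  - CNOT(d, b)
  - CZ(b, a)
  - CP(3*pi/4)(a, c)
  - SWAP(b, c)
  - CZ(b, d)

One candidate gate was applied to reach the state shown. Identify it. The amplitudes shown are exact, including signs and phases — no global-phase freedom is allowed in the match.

The applied gate was SWAP(b, c).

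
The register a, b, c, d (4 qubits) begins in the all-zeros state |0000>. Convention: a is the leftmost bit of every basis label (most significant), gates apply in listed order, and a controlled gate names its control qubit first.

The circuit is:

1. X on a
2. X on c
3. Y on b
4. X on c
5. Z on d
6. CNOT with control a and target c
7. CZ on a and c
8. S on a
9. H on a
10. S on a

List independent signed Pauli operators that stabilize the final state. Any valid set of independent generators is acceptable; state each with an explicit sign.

One valid set of independent stabilizer generators is -YIII, -IZII, -IIZI, +IIIZ (any independent generating set of the same group is equally correct).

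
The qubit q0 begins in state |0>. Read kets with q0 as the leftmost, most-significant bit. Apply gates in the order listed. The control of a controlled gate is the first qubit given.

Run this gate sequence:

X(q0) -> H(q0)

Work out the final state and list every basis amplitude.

After the circuit, the state carries amplitude sqrt(2)/2 on |0>, -sqrt(2)/2 on |1>.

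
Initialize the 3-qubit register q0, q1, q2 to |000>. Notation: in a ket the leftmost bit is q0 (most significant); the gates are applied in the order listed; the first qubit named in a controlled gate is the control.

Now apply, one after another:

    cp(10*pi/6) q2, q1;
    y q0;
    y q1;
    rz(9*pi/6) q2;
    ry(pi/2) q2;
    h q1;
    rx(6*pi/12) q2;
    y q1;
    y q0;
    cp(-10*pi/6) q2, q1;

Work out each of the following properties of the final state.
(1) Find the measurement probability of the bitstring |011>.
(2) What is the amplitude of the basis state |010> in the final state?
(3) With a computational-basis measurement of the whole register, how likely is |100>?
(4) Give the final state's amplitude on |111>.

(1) The probability of measuring |011> is 1/4.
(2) The final state's coefficient on |010> equals 1/2.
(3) A full measurement returns |100> with probability 0.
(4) |111> carries amplitude 0 in the final state.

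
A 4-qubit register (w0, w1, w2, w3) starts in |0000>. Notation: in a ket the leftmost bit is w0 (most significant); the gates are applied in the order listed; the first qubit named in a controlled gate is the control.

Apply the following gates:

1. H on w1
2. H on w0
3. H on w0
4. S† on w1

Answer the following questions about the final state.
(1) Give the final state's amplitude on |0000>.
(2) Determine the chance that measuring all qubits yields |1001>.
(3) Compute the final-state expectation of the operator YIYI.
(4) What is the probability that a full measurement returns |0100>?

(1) The final state's coefficient on |0000> equals sqrt(2)/2.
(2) Outcome |1001> occurs with probability 0.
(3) The observable YIYI averages to 0.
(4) The probability of measuring |0100> is 1/2.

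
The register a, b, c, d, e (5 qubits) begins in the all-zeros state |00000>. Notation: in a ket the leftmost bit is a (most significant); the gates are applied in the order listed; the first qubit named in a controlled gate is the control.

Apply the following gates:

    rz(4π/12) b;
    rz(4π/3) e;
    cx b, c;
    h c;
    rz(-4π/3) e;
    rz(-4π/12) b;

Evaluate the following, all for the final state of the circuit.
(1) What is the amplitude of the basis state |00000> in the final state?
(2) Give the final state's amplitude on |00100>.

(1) The amplitude on |00000> is sqrt(2)/2.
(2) The final state's coefficient on |00100> equals sqrt(2)/2.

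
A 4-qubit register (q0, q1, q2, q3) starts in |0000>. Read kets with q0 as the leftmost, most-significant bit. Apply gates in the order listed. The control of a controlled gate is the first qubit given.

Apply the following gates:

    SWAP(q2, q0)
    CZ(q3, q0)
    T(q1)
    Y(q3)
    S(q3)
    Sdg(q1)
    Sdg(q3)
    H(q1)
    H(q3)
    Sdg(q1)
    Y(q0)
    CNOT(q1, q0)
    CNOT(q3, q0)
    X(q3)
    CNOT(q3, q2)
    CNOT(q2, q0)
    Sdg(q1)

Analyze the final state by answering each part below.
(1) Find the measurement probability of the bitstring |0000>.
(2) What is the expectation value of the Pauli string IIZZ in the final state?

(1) Outcome |0000> occurs with probability 1/4.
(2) The expectation value of IIZZ is 1.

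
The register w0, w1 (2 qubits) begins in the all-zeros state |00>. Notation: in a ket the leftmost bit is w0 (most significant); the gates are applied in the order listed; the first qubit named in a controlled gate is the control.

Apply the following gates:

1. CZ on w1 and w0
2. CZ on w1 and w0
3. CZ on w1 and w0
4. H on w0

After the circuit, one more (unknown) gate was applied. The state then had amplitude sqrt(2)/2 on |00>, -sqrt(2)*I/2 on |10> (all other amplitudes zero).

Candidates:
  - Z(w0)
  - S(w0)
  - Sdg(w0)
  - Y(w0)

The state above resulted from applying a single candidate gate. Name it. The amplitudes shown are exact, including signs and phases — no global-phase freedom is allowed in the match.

The unique candidate consistent with the amplitudes is Sdg(w0). Key observation: gates 2-3 undo each other exactly, leaving only the rest of the circuit to track.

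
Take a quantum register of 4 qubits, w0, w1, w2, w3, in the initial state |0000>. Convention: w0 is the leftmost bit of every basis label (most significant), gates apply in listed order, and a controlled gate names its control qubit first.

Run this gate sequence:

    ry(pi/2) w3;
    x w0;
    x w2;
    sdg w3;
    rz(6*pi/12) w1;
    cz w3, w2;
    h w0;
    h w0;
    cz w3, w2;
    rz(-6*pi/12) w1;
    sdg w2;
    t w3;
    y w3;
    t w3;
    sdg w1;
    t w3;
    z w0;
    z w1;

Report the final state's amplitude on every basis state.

The final amplitudes are -sqrt(2)*exp(3*I*pi/4)/2 on |1010>, -sqrt(2)*I/2 on |1011>, and 0 on every other basis state. Key observation: steps 5-10 multiply out to the identity, so the circuit reduces to the remaining gates.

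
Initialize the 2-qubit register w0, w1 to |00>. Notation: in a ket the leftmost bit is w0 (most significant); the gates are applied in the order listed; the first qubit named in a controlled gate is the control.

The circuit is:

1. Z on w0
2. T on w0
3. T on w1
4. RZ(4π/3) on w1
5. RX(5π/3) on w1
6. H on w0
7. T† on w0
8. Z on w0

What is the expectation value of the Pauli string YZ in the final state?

In the final state, YZ has expectation sqrt(2)/4.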